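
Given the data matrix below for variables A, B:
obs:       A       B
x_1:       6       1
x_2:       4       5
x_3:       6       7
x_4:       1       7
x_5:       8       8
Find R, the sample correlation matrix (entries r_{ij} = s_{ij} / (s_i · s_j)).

Step 1 — column means:
  mean(A) = (6 + 4 + 6 + 1 + 8) / 5 = 25/5 = 5
  mean(B) = (1 + 5 + 7 + 7 + 8) / 5 = 28/5 = 5.6

Step 2 — sample variances and covariances s[i,j] = (1/(n-1)) · Σ_k (x_{k,i} - mean_i) · (x_{k,j} - mean_j), with n-1 = 4:
  s[A,A] = ((1)·(1) + (-1)·(-1) + (1)·(1) + (-4)·(-4) + (3)·(3)) / 4 = 28/4 = 7
  s[A,B] = ((1)·(-4.6) + (-1)·(-0.6) + (1)·(1.4) + (-4)·(1.4) + (3)·(2.4)) / 4 = -1/4 = -0.25
  s[B,B] = ((-4.6)·(-4.6) + (-0.6)·(-0.6) + (1.4)·(1.4) + (1.4)·(1.4) + (2.4)·(2.4)) / 4 = 31.2/4 = 7.8
  Sample standard deviations s_i = √(s[i,i]):
  s(A) = √(7) = 2.6458
  s(B) = √(7.8) = 2.7928

Step 3 — r_{ij} = s_{ij} / (s_i · s_j):
  r[A,A] = 1 (diagonal).
  r[A,B] = -0.25 / (2.6458 · 2.7928) = -0.25 / 7.3892 = -0.0338
  r[B,B] = 1 (diagonal).

R is symmetric with unit diagonal. Assembling:

R = [[1, -0.0338],
 [-0.0338, 1]]


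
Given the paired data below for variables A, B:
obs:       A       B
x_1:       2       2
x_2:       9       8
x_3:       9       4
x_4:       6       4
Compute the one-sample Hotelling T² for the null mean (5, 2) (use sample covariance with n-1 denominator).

Step 1 — sample mean vector:
  mean(A) = (2 + 9 + 9 + 6) / 4 = 26/4 = 6.5
  mean(B) = (2 + 8 + 4 + 4) / 4 = 18/4 = 4.5
  x̄ = (6.5, 4.5),  deviation x̄ - mu_0 = (6.5, 4.5) - (5, 2) = (1.5, 2.5).

Step 2 — sample covariance matrix, S[i,j] = (1/(n-1)) · Σ_k (x_{k,i} - mean_i) · (x_{k,j} - mean_j), divisor n-1 = 3:
  S[A,A] = ((-4.5)·(-4.5) + (2.5)·(2.5) + (2.5)·(2.5) + (-0.5)·(-0.5)) / 3 = 33/3 = 11
  S[A,B] = ((-4.5)·(-2.5) + (2.5)·(3.5) + (2.5)·(-0.5) + (-0.5)·(-0.5)) / 3 = 19/3 = 6.3333
  S[B,B] = ((-2.5)·(-2.5) + (3.5)·(3.5) + (-0.5)·(-0.5) + (-0.5)·(-0.5)) / 3 = 19/3 = 6.3333
  S = [[11, 6.3333],
 [6.3333, 6.3333]].

Step 3 — invert S. det(S) = 11·6.3333 - (6.3333)² = 29.5556.
  S^{-1} = (1/det) · [[d, -b], [-b, a]] = [[0.2143, -0.2143],
 [-0.2143, 0.3722]].

Step 4 — quadratic form (x̄ - mu_0)^T · S^{-1} · (x̄ - mu_0):
  S^{-1} · (x̄ - mu_0) = (-0.2143, 0.609),
  (x̄ - mu_0)^T · [...] = (1.5)·(-0.2143) + (2.5)·(0.609) = 1.2011.

Step 5 — scale by n: T² = 4 · 1.2011 = 4.8045.

T² ≈ 4.8045


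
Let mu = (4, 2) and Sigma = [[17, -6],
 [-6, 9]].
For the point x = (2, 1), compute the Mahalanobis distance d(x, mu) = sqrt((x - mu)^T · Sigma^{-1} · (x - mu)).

Step 1 — centre the observation: (x - mu) = (-2, -1).

Step 2 — invert Sigma. det(Sigma) = 17·9 - (-6)² = 117.
  Sigma^{-1} = (1/det) · [[d, -b], [-b, a]] = [[0.0769, 0.0513],
 [0.0513, 0.1453]].

Step 3 — form the quadratic (x - mu)^T · Sigma^{-1} · (x - mu):
  Sigma^{-1} · (x - mu) = (-0.2051, -0.2479).
  (x - mu)^T · [Sigma^{-1} · (x - mu)] = (-2)·(-0.2051) + (-1)·(-0.2479) = 0.6581.

Step 4 — take square root: d = √(0.6581) ≈ 0.8112.

d(x, mu) = √(0.6581) ≈ 0.8112


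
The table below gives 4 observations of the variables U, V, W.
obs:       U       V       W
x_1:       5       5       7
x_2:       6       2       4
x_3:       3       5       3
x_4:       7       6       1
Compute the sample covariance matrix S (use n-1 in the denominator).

Step 1 — column means:
  mean(U) = (5 + 6 + 3 + 7) / 4 = 21/4 = 5.25
  mean(V) = (5 + 2 + 5 + 6) / 4 = 18/4 = 4.5
  mean(W) = (7 + 4 + 3 + 1) / 4 = 15/4 = 3.75

Step 2 — sample covariance S[i,j] = (1/(n-1)) · Σ_k (x_{k,i} - mean_i) · (x_{k,j} - mean_j), with n-1 = 3.
  S[U,U] = ((-0.25)·(-0.25) + (0.75)·(0.75) + (-2.25)·(-2.25) + (1.75)·(1.75)) / 3 = 8.75/3 = 2.9167
  S[U,V] = ((-0.25)·(0.5) + (0.75)·(-2.5) + (-2.25)·(0.5) + (1.75)·(1.5)) / 3 = -0.5/3 = -0.1667
  S[U,W] = ((-0.25)·(3.25) + (0.75)·(0.25) + (-2.25)·(-0.75) + (1.75)·(-2.75)) / 3 = -3.75/3 = -1.25
  S[V,V] = ((0.5)·(0.5) + (-2.5)·(-2.5) + (0.5)·(0.5) + (1.5)·(1.5)) / 3 = 9/3 = 3
  S[V,W] = ((0.5)·(3.25) + (-2.5)·(0.25) + (0.5)·(-0.75) + (1.5)·(-2.75)) / 3 = -3.5/3 = -1.1667
  S[W,W] = ((3.25)·(3.25) + (0.25)·(0.25) + (-0.75)·(-0.75) + (-2.75)·(-2.75)) / 3 = 18.75/3 = 6.25

S is symmetric (S[j,i] = S[i,j]). Assembling:

S = [[2.9167, -0.1667, -1.25],
 [-0.1667, 3, -1.1667],
 [-1.25, -1.1667, 6.25]]


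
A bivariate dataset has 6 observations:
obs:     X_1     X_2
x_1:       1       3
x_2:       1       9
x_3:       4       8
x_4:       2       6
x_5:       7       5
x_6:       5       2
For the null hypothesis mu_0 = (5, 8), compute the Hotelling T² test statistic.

Step 1 — sample mean vector:
  mean(X_1) = (1 + 1 + 4 + 2 + 7 + 5) / 6 = 20/6 = 3.3333
  mean(X_2) = (3 + 9 + 8 + 6 + 5 + 2) / 6 = 33/6 = 5.5
  x̄ = (3.3333, 5.5),  deviation x̄ - mu_0 = (3.3333, 5.5) - (5, 8) = (-1.6667, -2.5).

Step 2 — sample covariance matrix, S[i,j] = (1/(n-1)) · Σ_k (x_{k,i} - mean_i) · (x_{k,j} - mean_j), divisor n-1 = 5:
  S[X_1,X_1] = ((-2.3333)·(-2.3333) + (-2.3333)·(-2.3333) + (0.6667)·(0.6667) + (-1.3333)·(-1.3333) + (3.6667)·(3.6667) + (1.6667)·(1.6667)) / 5 = 29.3333/5 = 5.8667
  S[X_1,X_2] = ((-2.3333)·(-2.5) + (-2.3333)·(3.5) + (0.6667)·(2.5) + (-1.3333)·(0.5) + (3.6667)·(-0.5) + (1.6667)·(-3.5)) / 5 = -9/5 = -1.8
  S[X_2,X_2] = ((-2.5)·(-2.5) + (3.5)·(3.5) + (2.5)·(2.5) + (0.5)·(0.5) + (-0.5)·(-0.5) + (-3.5)·(-3.5)) / 5 = 37.5/5 = 7.5
  S = [[5.8667, -1.8],
 [-1.8, 7.5]].

Step 3 — invert S. det(S) = 5.8667·7.5 - (-1.8)² = 40.76.
  S^{-1} = (1/det) · [[d, -b], [-b, a]] = [[0.184, 0.0442],
 [0.0442, 0.1439]].

Step 4 — quadratic form (x̄ - mu_0)^T · S^{-1} · (x̄ - mu_0):
  S^{-1} · (x̄ - mu_0) = (-0.4171, -0.4334),
  (x̄ - mu_0)^T · [...] = (-1.6667)·(-0.4171) + (-2.5)·(-0.4334) = 1.7787.

Step 5 — scale by n: T² = 6 · 1.7787 = 10.6722.

T² ≈ 10.6722


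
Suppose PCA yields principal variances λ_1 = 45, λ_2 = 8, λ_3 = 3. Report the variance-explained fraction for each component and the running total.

Step 1 — total variance = trace(Sigma) = Σ λ_i = 45 + 8 + 3 = 56.

Step 2 — fraction explained by component i = λ_i / Σ λ:
  PC1: 45/56 = 0.8036
  PC2: 8/56 = 0.1429
  PC3: 3/56 = 0.0536

Step 3 — cumulative fraction after k components = (λ_1 + ... + λ_k) / Σ λ:
  k = 1: 45/56 = 0.8036
  k = 2: (45 + 8)/56 = 53/56 = 0.9464
  k = 3: (45 + 8 + 3)/56 = 56/56 = 1

Summary (fraction, with percent):

explained: PC1 0.8036 (80.36%), PC2 0.1429 (14.29%), PC3 0.0536 (5.36%);  cumulative: 0.8036, 0.9464, 1


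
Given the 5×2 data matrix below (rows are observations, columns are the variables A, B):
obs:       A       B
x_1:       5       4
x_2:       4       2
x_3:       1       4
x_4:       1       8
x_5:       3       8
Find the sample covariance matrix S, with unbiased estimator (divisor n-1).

Step 1 — column means:
  mean(A) = (5 + 4 + 1 + 1 + 3) / 5 = 14/5 = 2.8
  mean(B) = (4 + 2 + 4 + 8 + 8) / 5 = 26/5 = 5.2

Step 2 — sample covariance S[i,j] = (1/(n-1)) · Σ_k (x_{k,i} - mean_i) · (x_{k,j} - mean_j), with n-1 = 4.
  S[A,A] = ((2.2)·(2.2) + (1.2)·(1.2) + (-1.8)·(-1.8) + (-1.8)·(-1.8) + (0.2)·(0.2)) / 4 = 12.8/4 = 3.2
  S[A,B] = ((2.2)·(-1.2) + (1.2)·(-3.2) + (-1.8)·(-1.2) + (-1.8)·(2.8) + (0.2)·(2.8)) / 4 = -8.8/4 = -2.2
  S[B,B] = ((-1.2)·(-1.2) + (-3.2)·(-3.2) + (-1.2)·(-1.2) + (2.8)·(2.8) + (2.8)·(2.8)) / 4 = 28.8/4 = 7.2

S is symmetric (S[j,i] = S[i,j]). Assembling:

S = [[3.2, -2.2],
 [-2.2, 7.2]]


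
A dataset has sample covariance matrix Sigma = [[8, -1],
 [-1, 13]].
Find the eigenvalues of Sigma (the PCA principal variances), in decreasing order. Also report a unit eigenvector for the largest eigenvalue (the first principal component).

Step 1 — characteristic polynomial of 2×2 Sigma:
  det(Sigma - λI) = λ² - trace · λ + det = 0.
  trace = 8 + 13 = 21, det = 8·13 - (-1)² = 103.
Step 2 — discriminant:
  Δ = trace² - 4·det = 441 - 412 = 29.
Step 3 — eigenvalues:
  λ = (trace ± √Δ)/2 = (21 ± 5.3852)/2,
  λ_1 = 13.1926,  λ_2 = 7.8074.

Step 4 — unit eigenvector for λ_1: solve (Sigma - λ_1 I)v = 0. First row:
  (8 - 13.1926)·v_x + (-1)·v_y = 0, i.e. (-5.1926)·v_x + (-1)·v_y = 0,
  so v ∝ (b, λ_1 - a) = (-1, 5.1926); multiply by -1 so the first entry is positive: u = (1, -5.1926).
  ||u|| = √((1)² + (-5.1926)²) = √(27.9629) ≈ 5.288,
  v_1 = u/||u|| ≈ (0.1891, -0.982) (||v_1|| = 1).

λ_1 = 13.1926,  λ_2 = 7.8074;  v_1 ≈ (0.1891, -0.982)


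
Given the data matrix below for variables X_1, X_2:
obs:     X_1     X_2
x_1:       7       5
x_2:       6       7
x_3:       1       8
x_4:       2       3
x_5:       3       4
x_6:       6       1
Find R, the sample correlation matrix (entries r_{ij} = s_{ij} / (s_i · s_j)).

Step 1 — column means:
  mean(X_1) = (7 + 6 + 1 + 2 + 3 + 6) / 6 = 25/6 = 4.1667
  mean(X_2) = (5 + 7 + 8 + 3 + 4 + 1) / 6 = 28/6 = 4.6667

Step 2 — sample variances and covariances s[i,j] = (1/(n-1)) · Σ_k (x_{k,i} - mean_i) · (x_{k,j} - mean_j), with n-1 = 5:
  s[X_1,X_1] = ((2.8333)·(2.8333) + (1.8333)·(1.8333) + (-3.1667)·(-3.1667) + (-2.1667)·(-2.1667) + (-1.1667)·(-1.1667) + (1.8333)·(1.8333)) / 5 = 30.8333/5 = 6.1667
  s[X_1,X_2] = ((2.8333)·(0.3333) + (1.8333)·(2.3333) + (-3.1667)·(3.3333) + (-2.1667)·(-1.6667) + (-1.1667)·(-0.6667) + (1.8333)·(-3.6667)) / 5 = -7.6667/5 = -1.5333
  s[X_2,X_2] = ((0.3333)·(0.3333) + (2.3333)·(2.3333) + (3.3333)·(3.3333) + (-1.6667)·(-1.6667) + (-0.6667)·(-0.6667) + (-3.6667)·(-3.6667)) / 5 = 33.3333/5 = 6.6667
  Sample standard deviations s_i = √(s[i,i]):
  s(X_1) = √(6.1667) = 2.4833
  s(X_2) = √(6.6667) = 2.582

Step 3 — r_{ij} = s_{ij} / (s_i · s_j):
  r[X_1,X_1] = 1 (diagonal).
  r[X_1,X_2] = -1.5333 / (2.4833 · 2.582) = -1.5333 / 6.4118 = -0.2391
  r[X_2,X_2] = 1 (diagonal).

R is symmetric with unit diagonal. Assembling:

R = [[1, -0.2391],
 [-0.2391, 1]]


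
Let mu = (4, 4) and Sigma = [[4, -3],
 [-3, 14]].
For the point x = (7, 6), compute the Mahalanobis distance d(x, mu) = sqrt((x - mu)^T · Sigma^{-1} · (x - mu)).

Step 1 — centre the observation: (x - mu) = (3, 2).

Step 2 — invert Sigma. det(Sigma) = 4·14 - (-3)² = 47.
  Sigma^{-1} = (1/det) · [[d, -b], [-b, a]] = [[0.2979, 0.0638],
 [0.0638, 0.0851]].

Step 3 — form the quadratic (x - mu)^T · Sigma^{-1} · (x - mu):
  Sigma^{-1} · (x - mu) = (1.0213, 0.3617).
  (x - mu)^T · [Sigma^{-1} · (x - mu)] = (3)·(1.0213) + (2)·(0.3617) = 3.7872.

Step 4 — take square root: d = √(3.7872) ≈ 1.9461.

d(x, mu) = √(3.7872) ≈ 1.9461


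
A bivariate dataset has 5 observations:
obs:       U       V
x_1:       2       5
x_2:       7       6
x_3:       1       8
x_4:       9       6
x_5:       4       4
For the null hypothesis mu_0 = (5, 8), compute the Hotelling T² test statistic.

Step 1 — sample mean vector:
  mean(U) = (2 + 7 + 1 + 9 + 4) / 5 = 23/5 = 4.6
  mean(V) = (5 + 6 + 8 + 6 + 4) / 5 = 29/5 = 5.8
  x̄ = (4.6, 5.8),  deviation x̄ - mu_0 = (4.6, 5.8) - (5, 8) = (-0.4, -2.2).

Step 2 — sample covariance matrix, S[i,j] = (1/(n-1)) · Σ_k (x_{k,i} - mean_i) · (x_{k,j} - mean_j), divisor n-1 = 4:
  S[U,U] = ((-2.6)·(-2.6) + (2.4)·(2.4) + (-3.6)·(-3.6) + (4.4)·(4.4) + (-0.6)·(-0.6)) / 4 = 45.2/4 = 11.3
  S[U,V] = ((-2.6)·(-0.8) + (2.4)·(0.2) + (-3.6)·(2.2) + (4.4)·(0.2) + (-0.6)·(-1.8)) / 4 = -3.4/4 = -0.85
  S[V,V] = ((-0.8)·(-0.8) + (0.2)·(0.2) + (2.2)·(2.2) + (0.2)·(0.2) + (-1.8)·(-1.8)) / 4 = 8.8/4 = 2.2
  S = [[11.3, -0.85],
 [-0.85, 2.2]].

Step 3 — invert S. det(S) = 11.3·2.2 - (-0.85)² = 24.1375.
  S^{-1} = (1/det) · [[d, -b], [-b, a]] = [[0.0911, 0.0352],
 [0.0352, 0.4682]].

Step 4 — quadratic form (x̄ - mu_0)^T · S^{-1} · (x̄ - mu_0):
  S^{-1} · (x̄ - mu_0) = (-0.1139, -1.044),
  (x̄ - mu_0)^T · [...] = (-0.4)·(-0.1139) + (-2.2)·(-1.044) = 2.3424.

Step 5 — scale by n: T² = 5 · 2.3424 = 11.7121.

T² ≈ 11.7121


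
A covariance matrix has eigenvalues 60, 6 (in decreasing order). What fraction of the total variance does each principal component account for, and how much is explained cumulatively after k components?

Step 1 — total variance = trace(Sigma) = Σ λ_i = 60 + 6 = 66.

Step 2 — fraction explained by component i = λ_i / Σ λ:
  PC1: 60/66 = 0.9091
  PC2: 6/66 = 0.0909

Step 3 — cumulative fraction after k components = (λ_1 + ... + λ_k) / Σ λ:
  k = 1: 60/66 = 0.9091
  k = 2: (60 + 6)/66 = 66/66 = 1

Summary (fraction, with percent):

explained: PC1 0.9091 (90.91%), PC2 0.0909 (9.09%);  cumulative: 0.9091, 1


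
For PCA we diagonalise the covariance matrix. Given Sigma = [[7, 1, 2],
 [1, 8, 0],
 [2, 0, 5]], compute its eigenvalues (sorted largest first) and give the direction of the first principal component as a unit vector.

Step 1 — characteristic polynomial p(λ) = det(λI - Sigma) = λ³ - tr·λ² + c_1·λ - det, where tr = trace, c_1 = sum of the principal 2×2 minors, det = det(Sigma):
  tr = 7 + 8 + 5 = 20,
  c_1 = (7·8 - (1)²) + (7·5 - (2)²) + (8·5 - (0)²) = 55 + 31 + 40 = 126,
  det = 7·(8·5 - (0)²) - (1)·((1)·5 - (0)·(2)) + (2)·((1)·(0) - 8·(2)) = 7·(40) - (1)·(5) + (2)·(-16) = 243.
  So p(λ) = λ³ - 20λ² + 126λ - 243.
Step 2 — look for an integer root (rational root theorem: any rational root is an integer divisor of 243). Testing λ = 9:
  p(9) = 729 - 1620 + 1134 - 243 = 0  ✓
  Dividing out (λ - 9): p(λ) = (λ - 9)(λ² - 11λ + 27).
Step 3 — remaining eigenvalues from the quadratic λ² - 11λ + 27 = 0:
  Δ = 11² - 4·27 = 121 - 108 = 13,  λ = (11 ± √13)/2 = (11 ± 3.6056)/2 ≈ 7.3028 or 3.6972.
  Sorted: λ_1 = 9,  λ_2 = 7.3028,  λ_3 = 3.6972  (check: sum = 20 = tr ✓).

Step 4 — unit eigenvector for λ_1 = 9: v spans the null space of (Sigma - λ_1 I), whose rows are
  r_1 = (-2, 1, 2),  r_2 = (1, -1, 0),  r_3 = (2, 0, -4).
  v is orthogonal to every row, so take v ∝ r_1 × r_2 = ((1)·(0) - (2)·(-1), (2)·(1) - (-2)·(0), (-2)·(-1) - (1)·(1)) = (2, 2, 1).
  Let u = (2, 2, 1).
  ||u|| = √((2)² + (2)² + (1)²) = √(9) = 3,  v_1 = u/||u|| ≈ (0.6667, 0.6667, 0.3333) (||v_1|| = 1).

λ_1 = 9,  λ_2 = 7.3028,  λ_3 = 3.6972;  v_1 ≈ (0.6667, 0.6667, 0.3333)


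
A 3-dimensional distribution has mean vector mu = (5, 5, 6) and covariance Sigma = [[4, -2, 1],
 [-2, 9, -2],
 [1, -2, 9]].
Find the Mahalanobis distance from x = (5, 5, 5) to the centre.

Step 1 — centre the observation: (x - mu) = (0, 0, -1).

Step 2 — invert Sigma (cofactor / det for 3×3, or solve directly):
  Sigma^{-1} = [[0.2841, 0.059, -0.0185],
 [0.059, 0.1292, 0.0221],
 [-0.0185, 0.0221, 0.1181]].

Step 3 — form the quadratic (x - mu)^T · Sigma^{-1} · (x - mu):
  Sigma^{-1} · (x - mu) = (0.0185, -0.0221, -0.1181).
  (x - mu)^T · [Sigma^{-1} · (x - mu)] = (0)·(0.0185) + (0)·(-0.0221) + (-1)·(-0.1181) = 0.1181.

Step 4 — take square root: d = √(0.1181) ≈ 0.3436.

d(x, mu) = √(0.1181) ≈ 0.3436


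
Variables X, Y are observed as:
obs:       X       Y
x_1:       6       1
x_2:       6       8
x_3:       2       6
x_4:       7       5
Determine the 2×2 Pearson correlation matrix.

Step 1 — column means:
  mean(X) = (6 + 6 + 2 + 7) / 4 = 21/4 = 5.25
  mean(Y) = (1 + 8 + 6 + 5) / 4 = 20/4 = 5

Step 2 — sample variances and covariances s[i,j] = (1/(n-1)) · Σ_k (x_{k,i} - mean_i) · (x_{k,j} - mean_j), with n-1 = 3:
  s[X,X] = ((0.75)·(0.75) + (0.75)·(0.75) + (-3.25)·(-3.25) + (1.75)·(1.75)) / 3 = 14.75/3 = 4.9167
  s[X,Y] = ((0.75)·(-4) + (0.75)·(3) + (-3.25)·(1) + (1.75)·(0)) / 3 = -4/3 = -1.3333
  s[Y,Y] = ((-4)·(-4) + (3)·(3) + (1)·(1) + (0)·(0)) / 3 = 26/3 = 8.6667
  Sample standard deviations s_i = √(s[i,i]):
  s(X) = √(4.9167) = 2.2174
  s(Y) = √(8.6667) = 2.9439

Step 3 — r_{ij} = s_{ij} / (s_i · s_j):
  r[X,X] = 1 (diagonal).
  r[X,Y] = -1.3333 / (2.2174 · 2.9439) = -1.3333 / 6.5277 = -0.2043
  r[Y,Y] = 1 (diagonal).

R is symmetric with unit diagonal. Assembling:

R = [[1, -0.2043],
 [-0.2043, 1]]


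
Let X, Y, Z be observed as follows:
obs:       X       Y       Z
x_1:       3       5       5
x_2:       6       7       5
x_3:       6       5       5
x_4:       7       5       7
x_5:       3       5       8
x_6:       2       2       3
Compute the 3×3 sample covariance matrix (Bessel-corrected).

Step 1 — column means:
  mean(X) = (3 + 6 + 6 + 7 + 3 + 2) / 6 = 27/6 = 4.5
  mean(Y) = (5 + 7 + 5 + 5 + 5 + 2) / 6 = 29/6 = 4.8333
  mean(Z) = (5 + 5 + 5 + 7 + 8 + 3) / 6 = 33/6 = 5.5

Step 2 — sample covariance S[i,j] = (1/(n-1)) · Σ_k (x_{k,i} - mean_i) · (x_{k,j} - mean_j), with n-1 = 5.
  S[X,X] = ((-1.5)·(-1.5) + (1.5)·(1.5) + (1.5)·(1.5) + (2.5)·(2.5) + (-1.5)·(-1.5) + (-2.5)·(-2.5)) / 5 = 21.5/5 = 4.3
  S[X,Y] = ((-1.5)·(0.1667) + (1.5)·(2.1667) + (1.5)·(0.1667) + (2.5)·(0.1667) + (-1.5)·(0.1667) + (-2.5)·(-2.8333)) / 5 = 10.5/5 = 2.1
  S[X,Z] = ((-1.5)·(-0.5) + (1.5)·(-0.5) + (1.5)·(-0.5) + (2.5)·(1.5) + (-1.5)·(2.5) + (-2.5)·(-2.5)) / 5 = 5.5/5 = 1.1
  S[Y,Y] = ((0.1667)·(0.1667) + (2.1667)·(2.1667) + (0.1667)·(0.1667) + (0.1667)·(0.1667) + (0.1667)·(0.1667) + (-2.8333)·(-2.8333)) / 5 = 12.8333/5 = 2.5667
  S[Y,Z] = ((0.1667)·(-0.5) + (2.1667)·(-0.5) + (0.1667)·(-0.5) + (0.1667)·(1.5) + (0.1667)·(2.5) + (-2.8333)·(-2.5)) / 5 = 6.5/5 = 1.3
  S[Z,Z] = ((-0.5)·(-0.5) + (-0.5)·(-0.5) + (-0.5)·(-0.5) + (1.5)·(1.5) + (2.5)·(2.5) + (-2.5)·(-2.5)) / 5 = 15.5/5 = 3.1

S is symmetric (S[j,i] = S[i,j]). Assembling:

S = [[4.3, 2.1, 1.1],
 [2.1, 2.5667, 1.3],
 [1.1, 1.3, 3.1]]


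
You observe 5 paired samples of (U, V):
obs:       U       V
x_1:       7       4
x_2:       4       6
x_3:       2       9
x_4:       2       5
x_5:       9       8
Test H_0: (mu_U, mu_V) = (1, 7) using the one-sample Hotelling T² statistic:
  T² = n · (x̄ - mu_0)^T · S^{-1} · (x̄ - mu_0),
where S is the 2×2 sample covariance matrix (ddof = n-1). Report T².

Step 1 — sample mean vector:
  mean(U) = (7 + 4 + 2 + 2 + 9) / 5 = 24/5 = 4.8
  mean(V) = (4 + 6 + 9 + 5 + 8) / 5 = 32/5 = 6.4
  x̄ = (4.8, 6.4),  deviation x̄ - mu_0 = (4.8, 6.4) - (1, 7) = (3.8, -0.6).

Step 2 — sample covariance matrix, S[i,j] = (1/(n-1)) · Σ_k (x_{k,i} - mean_i) · (x_{k,j} - mean_j), divisor n-1 = 4:
  S[U,U] = ((2.2)·(2.2) + (-0.8)·(-0.8) + (-2.8)·(-2.8) + (-2.8)·(-2.8) + (4.2)·(4.2)) / 4 = 38.8/4 = 9.7
  S[U,V] = ((2.2)·(-2.4) + (-0.8)·(-0.4) + (-2.8)·(2.6) + (-2.8)·(-1.4) + (4.2)·(1.6)) / 4 = -1.6/4 = -0.4
  S[V,V] = ((-2.4)·(-2.4) + (-0.4)·(-0.4) + (2.6)·(2.6) + (-1.4)·(-1.4) + (1.6)·(1.6)) / 4 = 17.2/4 = 4.3
  S = [[9.7, -0.4],
 [-0.4, 4.3]].

Step 3 — invert S. det(S) = 9.7·4.3 - (-0.4)² = 41.55.
  S^{-1} = (1/det) · [[d, -b], [-b, a]] = [[0.1035, 0.0096],
 [0.0096, 0.2335]].

Step 4 — quadratic form (x̄ - mu_0)^T · S^{-1} · (x̄ - mu_0):
  S^{-1} · (x̄ - mu_0) = (0.3875, -0.1035),
  (x̄ - mu_0)^T · [...] = (3.8)·(0.3875) + (-0.6)·(-0.1035) = 1.5345.

Step 5 — scale by n: T² = 5 · 1.5345 = 7.6727.

T² ≈ 7.6727


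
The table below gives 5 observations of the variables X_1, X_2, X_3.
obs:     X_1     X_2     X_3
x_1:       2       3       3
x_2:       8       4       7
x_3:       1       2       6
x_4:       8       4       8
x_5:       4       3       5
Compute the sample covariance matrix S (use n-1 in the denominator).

Step 1 — column means:
  mean(X_1) = (2 + 8 + 1 + 8 + 4) / 5 = 23/5 = 4.6
  mean(X_2) = (3 + 4 + 2 + 4 + 3) / 5 = 16/5 = 3.2
  mean(X_3) = (3 + 7 + 6 + 8 + 5) / 5 = 29/5 = 5.8

Step 2 — sample covariance S[i,j] = (1/(n-1)) · Σ_k (x_{k,i} - mean_i) · (x_{k,j} - mean_j), with n-1 = 4.
  S[X_1,X_1] = ((-2.6)·(-2.6) + (3.4)·(3.4) + (-3.6)·(-3.6) + (3.4)·(3.4) + (-0.6)·(-0.6)) / 4 = 43.2/4 = 10.8
  S[X_1,X_2] = ((-2.6)·(-0.2) + (3.4)·(0.8) + (-3.6)·(-1.2) + (3.4)·(0.8) + (-0.6)·(-0.2)) / 4 = 10.4/4 = 2.6
  S[X_1,X_3] = ((-2.6)·(-2.8) + (3.4)·(1.2) + (-3.6)·(0.2) + (3.4)·(2.2) + (-0.6)·(-0.8)) / 4 = 18.6/4 = 4.65
  S[X_2,X_2] = ((-0.2)·(-0.2) + (0.8)·(0.8) + (-1.2)·(-1.2) + (0.8)·(0.8) + (-0.2)·(-0.2)) / 4 = 2.8/4 = 0.7
  S[X_2,X_3] = ((-0.2)·(-2.8) + (0.8)·(1.2) + (-1.2)·(0.2) + (0.8)·(2.2) + (-0.2)·(-0.8)) / 4 = 3.2/4 = 0.8
  S[X_3,X_3] = ((-2.8)·(-2.8) + (1.2)·(1.2) + (0.2)·(0.2) + (2.2)·(2.2) + (-0.8)·(-0.8)) / 4 = 14.8/4 = 3.7

S is symmetric (S[j,i] = S[i,j]). Assembling:

S = [[10.8, 2.6, 4.65],
 [2.6, 0.7, 0.8],
 [4.65, 0.8, 3.7]]


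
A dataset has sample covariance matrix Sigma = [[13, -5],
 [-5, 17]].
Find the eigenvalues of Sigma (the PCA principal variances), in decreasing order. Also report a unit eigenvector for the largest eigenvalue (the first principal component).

Step 1 — characteristic polynomial of 2×2 Sigma:
  det(Sigma - λI) = λ² - trace · λ + det = 0.
  trace = 13 + 17 = 30, det = 13·17 - (-5)² = 196.
Step 2 — discriminant:
  Δ = trace² - 4·det = 900 - 784 = 116.
Step 3 — eigenvalues:
  λ = (trace ± √Δ)/2 = (30 ± 10.7703)/2,
  λ_1 = 20.3852,  λ_2 = 9.6148.

Step 4 — unit eigenvector for λ_1: solve (Sigma - λ_1 I)v = 0. First row:
  (13 - 20.3852)·v_x + (-5)·v_y = 0, i.e. (-7.3852)·v_x + (-5)·v_y = 0,
  so v ∝ (b, λ_1 - a) = (-5, 7.3852); multiply by -1 so the first entry is positive: u = (5, -7.3852).
  ||u|| = √((5)² + (-7.3852)²) = √(79.5407) ≈ 8.9186,
  v_1 = u/||u|| ≈ (0.5606, -0.8281) (||v_1|| = 1).

λ_1 = 20.3852,  λ_2 = 9.6148;  v_1 ≈ (0.5606, -0.8281)


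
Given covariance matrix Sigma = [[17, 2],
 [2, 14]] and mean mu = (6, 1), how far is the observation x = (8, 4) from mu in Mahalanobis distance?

Step 1 — centre the observation: (x - mu) = (2, 3).

Step 2 — invert Sigma. det(Sigma) = 17·14 - (2)² = 234.
  Sigma^{-1} = (1/det) · [[d, -b], [-b, a]] = [[0.0598, -0.0085],
 [-0.0085, 0.0726]].

Step 3 — form the quadratic (x - mu)^T · Sigma^{-1} · (x - mu):
  Sigma^{-1} · (x - mu) = (0.094, 0.2009).
  (x - mu)^T · [Sigma^{-1} · (x - mu)] = (2)·(0.094) + (3)·(0.2009) = 0.7906.

Step 4 — take square root: d = √(0.7906) ≈ 0.8892.

d(x, mu) = √(0.7906) ≈ 0.8892


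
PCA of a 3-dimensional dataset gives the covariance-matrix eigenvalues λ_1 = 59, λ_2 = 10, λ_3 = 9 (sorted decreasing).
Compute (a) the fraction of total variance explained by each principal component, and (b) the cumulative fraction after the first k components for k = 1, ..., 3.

Step 1 — total variance = trace(Sigma) = Σ λ_i = 59 + 10 + 9 = 78.

Step 2 — fraction explained by component i = λ_i / Σ λ:
  PC1: 59/78 = 0.7564
  PC2: 10/78 = 0.1282
  PC3: 9/78 = 0.1154

Step 3 — cumulative fraction after k components = (λ_1 + ... + λ_k) / Σ λ:
  k = 1: 59/78 = 0.7564
  k = 2: (59 + 10)/78 = 69/78 = 0.8846
  k = 3: (59 + 10 + 9)/78 = 78/78 = 1

Summary (fraction, with percent):

explained: PC1 0.7564 (75.64%), PC2 0.1282 (12.82%), PC3 0.1154 (11.54%);  cumulative: 0.7564, 0.8846, 1


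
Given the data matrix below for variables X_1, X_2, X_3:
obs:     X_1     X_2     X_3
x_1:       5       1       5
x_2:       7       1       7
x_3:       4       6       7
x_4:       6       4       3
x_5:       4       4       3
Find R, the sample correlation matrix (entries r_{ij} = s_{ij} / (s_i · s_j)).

Step 1 — column means:
  mean(X_1) = (5 + 7 + 4 + 6 + 4) / 5 = 26/5 = 5.2
  mean(X_2) = (1 + 1 + 6 + 4 + 4) / 5 = 16/5 = 3.2
  mean(X_3) = (5 + 7 + 7 + 3 + 3) / 5 = 25/5 = 5

Step 2 — sample variances and covariances s[i,j] = (1/(n-1)) · Σ_k (x_{k,i} - mean_i) · (x_{k,j} - mean_j), with n-1 = 4:
  s[X_1,X_1] = ((-0.2)·(-0.2) + (1.8)·(1.8) + (-1.2)·(-1.2) + (0.8)·(0.8) + (-1.2)·(-1.2)) / 4 = 6.8/4 = 1.7
  s[X_1,X_2] = ((-0.2)·(-2.2) + (1.8)·(-2.2) + (-1.2)·(2.8) + (0.8)·(0.8) + (-1.2)·(0.8)) / 4 = -7.2/4 = -1.8
  s[X_1,X_3] = ((-0.2)·(0) + (1.8)·(2) + (-1.2)·(2) + (0.8)·(-2) + (-1.2)·(-2)) / 4 = 2/4 = 0.5
  s[X_2,X_2] = ((-2.2)·(-2.2) + (-2.2)·(-2.2) + (2.8)·(2.8) + (0.8)·(0.8) + (0.8)·(0.8)) / 4 = 18.8/4 = 4.7
  s[X_2,X_3] = ((-2.2)·(0) + (-2.2)·(2) + (2.8)·(2) + (0.8)·(-2) + (0.8)·(-2)) / 4 = -2/4 = -0.5
  s[X_3,X_3] = ((0)·(0) + (2)·(2) + (2)·(2) + (-2)·(-2) + (-2)·(-2)) / 4 = 16/4 = 4
  Sample standard deviations s_i = √(s[i,i]):
  s(X_1) = √(1.7) = 1.3038
  s(X_2) = √(4.7) = 2.1679
  s(X_3) = √(4) = 2

Step 3 — r_{ij} = s_{ij} / (s_i · s_j):
  r[X_1,X_1] = 1 (diagonal).
  r[X_1,X_2] = -1.8 / (1.3038 · 2.1679) = -1.8 / 2.8267 = -0.6368
  r[X_1,X_3] = 0.5 / (1.3038 · 2) = 0.5 / 2.6077 = 0.1917
  r[X_2,X_2] = 1 (diagonal).
  r[X_2,X_3] = -0.5 / (2.1679 · 2) = -0.5 / 4.3359 = -0.1153
  r[X_3,X_3] = 1 (diagonal).

R is symmetric with unit diagonal. Assembling:

R = [[1, -0.6368, 0.1917],
 [-0.6368, 1, -0.1153],
 [0.1917, -0.1153, 1]]


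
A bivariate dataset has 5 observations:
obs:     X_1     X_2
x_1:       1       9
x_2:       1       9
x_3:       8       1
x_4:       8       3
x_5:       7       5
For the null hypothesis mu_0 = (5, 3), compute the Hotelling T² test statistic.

Step 1 — sample mean vector:
  mean(X_1) = (1 + 1 + 8 + 8 + 7) / 5 = 25/5 = 5
  mean(X_2) = (9 + 9 + 1 + 3 + 5) / 5 = 27/5 = 5.4
  x̄ = (5, 5.4),  deviation x̄ - mu_0 = (5, 5.4) - (5, 3) = (0, 2.4).

Step 2 — sample covariance matrix, S[i,j] = (1/(n-1)) · Σ_k (x_{k,i} - mean_i) · (x_{k,j} - mean_j), divisor n-1 = 4:
  S[X_1,X_1] = ((-4)·(-4) + (-4)·(-4) + (3)·(3) + (3)·(3) + (2)·(2)) / 4 = 54/4 = 13.5
  S[X_1,X_2] = ((-4)·(3.6) + (-4)·(3.6) + (3)·(-4.4) + (3)·(-2.4) + (2)·(-0.4)) / 4 = -50/4 = -12.5
  S[X_2,X_2] = ((3.6)·(3.6) + (3.6)·(3.6) + (-4.4)·(-4.4) + (-2.4)·(-2.4) + (-0.4)·(-0.4)) / 4 = 51.2/4 = 12.8
  S = [[13.5, -12.5],
 [-12.5, 12.8]].

Step 3 — invert S. det(S) = 13.5·12.8 - (-12.5)² = 16.55.
  S^{-1} = (1/det) · [[d, -b], [-b, a]] = [[0.7734, 0.7553],
 [0.7553, 0.8157]].

Step 4 — quadratic form (x̄ - mu_0)^T · S^{-1} · (x̄ - mu_0):
  S^{-1} · (x̄ - mu_0) = (1.8127, 1.9577),
  (x̄ - mu_0)^T · [...] = (0)·(1.8127) + (2.4)·(1.9577) = 4.6985.

Step 5 — scale by n: T² = 5 · 4.6985 = 23.4924.

T² ≈ 23.4924


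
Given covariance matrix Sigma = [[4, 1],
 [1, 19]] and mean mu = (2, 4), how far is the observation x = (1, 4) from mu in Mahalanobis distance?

Step 1 — centre the observation: (x - mu) = (-1, 0).

Step 2 — invert Sigma. det(Sigma) = 4·19 - (1)² = 75.
  Sigma^{-1} = (1/det) · [[d, -b], [-b, a]] = [[0.2533, -0.0133],
 [-0.0133, 0.0533]].

Step 3 — form the quadratic (x - mu)^T · Sigma^{-1} · (x - mu):
  Sigma^{-1} · (x - mu) = (-0.2533, 0.0133).
  (x - mu)^T · [Sigma^{-1} · (x - mu)] = (-1)·(-0.2533) + (0)·(0.0133) = 0.2533.

Step 4 — take square root: d = √(0.2533) ≈ 0.5033.

d(x, mu) = √(0.2533) ≈ 0.5033


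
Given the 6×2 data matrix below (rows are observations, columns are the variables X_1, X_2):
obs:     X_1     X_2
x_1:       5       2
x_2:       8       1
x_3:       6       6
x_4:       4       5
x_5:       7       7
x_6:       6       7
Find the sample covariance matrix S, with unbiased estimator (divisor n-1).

Step 1 — column means:
  mean(X_1) = (5 + 8 + 6 + 4 + 7 + 6) / 6 = 36/6 = 6
  mean(X_2) = (2 + 1 + 6 + 5 + 7 + 7) / 6 = 28/6 = 4.6667

Step 2 — sample covariance S[i,j] = (1/(n-1)) · Σ_k (x_{k,i} - mean_i) · (x_{k,j} - mean_j), with n-1 = 5.
  S[X_1,X_1] = ((-1)·(-1) + (2)·(2) + (0)·(0) + (-2)·(-2) + (1)·(1) + (0)·(0)) / 5 = 10/5 = 2
  S[X_1,X_2] = ((-1)·(-2.6667) + (2)·(-3.6667) + (0)·(1.3333) + (-2)·(0.3333) + (1)·(2.3333) + (0)·(2.3333)) / 5 = -3/5 = -0.6
  S[X_2,X_2] = ((-2.6667)·(-2.6667) + (-3.6667)·(-3.6667) + (1.3333)·(1.3333) + (0.3333)·(0.3333) + (2.3333)·(2.3333) + (2.3333)·(2.3333)) / 5 = 33.3333/5 = 6.6667

S is symmetric (S[j,i] = S[i,j]). Assembling:

S = [[2, -0.6],
 [-0.6, 6.6667]]


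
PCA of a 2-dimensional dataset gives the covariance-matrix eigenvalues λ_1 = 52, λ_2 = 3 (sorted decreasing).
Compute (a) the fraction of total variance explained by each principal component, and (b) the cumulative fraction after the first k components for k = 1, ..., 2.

Step 1 — total variance = trace(Sigma) = Σ λ_i = 52 + 3 = 55.

Step 2 — fraction explained by component i = λ_i / Σ λ:
  PC1: 52/55 = 0.9455
  PC2: 3/55 = 0.0545

Step 3 — cumulative fraction after k components = (λ_1 + ... + λ_k) / Σ λ:
  k = 1: 52/55 = 0.9455
  k = 2: (52 + 3)/55 = 55/55 = 1

Summary (fraction, with percent):

explained: PC1 0.9455 (94.55%), PC2 0.0545 (5.45%);  cumulative: 0.9455, 1


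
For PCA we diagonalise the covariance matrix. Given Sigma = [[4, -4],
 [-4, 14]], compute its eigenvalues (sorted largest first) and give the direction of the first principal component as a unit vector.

Step 1 — characteristic polynomial of 2×2 Sigma:
  det(Sigma - λI) = λ² - trace · λ + det = 0.
  trace = 4 + 14 = 18, det = 4·14 - (-4)² = 40.
Step 2 — discriminant:
  Δ = trace² - 4·det = 324 - 160 = 164.
Step 3 — eigenvalues:
  λ = (trace ± √Δ)/2 = (18 ± 12.8062)/2,
  λ_1 = 15.4031,  λ_2 = 2.5969.

Step 4 — unit eigenvector for λ_1: solve (Sigma - λ_1 I)v = 0. First row:
  (4 - 15.4031)·v_x + (-4)·v_y = 0, i.e. (-11.4031)·v_x + (-4)·v_y = 0,
  so v ∝ (b, λ_1 - a) = (-4, 11.4031); multiply by -1 so the first entry is positive: u = (4, -11.4031).
  ||u|| = √((4)² + (-11.4031)²) = √(146.0312) ≈ 12.0843,
  v_1 = u/||u|| ≈ (0.331, -0.9436) (||v_1|| = 1).

λ_1 = 15.4031,  λ_2 = 2.5969;  v_1 ≈ (0.331, -0.9436)


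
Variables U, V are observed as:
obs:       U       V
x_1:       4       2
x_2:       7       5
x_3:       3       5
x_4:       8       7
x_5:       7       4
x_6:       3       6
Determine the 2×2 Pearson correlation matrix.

Step 1 — column means:
  mean(U) = (4 + 7 + 3 + 8 + 7 + 3) / 6 = 32/6 = 5.3333
  mean(V) = (2 + 5 + 5 + 7 + 4 + 6) / 6 = 29/6 = 4.8333

Step 2 — sample variances and covariances s[i,j] = (1/(n-1)) · Σ_k (x_{k,i} - mean_i) · (x_{k,j} - mean_j), with n-1 = 5:
  s[U,U] = ((-1.3333)·(-1.3333) + (1.6667)·(1.6667) + (-2.3333)·(-2.3333) + (2.6667)·(2.6667) + (1.6667)·(1.6667) + (-2.3333)·(-2.3333)) / 5 = 25.3333/5 = 5.0667
  s[U,V] = ((-1.3333)·(-2.8333) + (1.6667)·(0.1667) + (-2.3333)·(0.1667) + (2.6667)·(2.1667) + (1.6667)·(-0.8333) + (-2.3333)·(1.1667)) / 5 = 5.3333/5 = 1.0667
  s[V,V] = ((-2.8333)·(-2.8333) + (0.1667)·(0.1667) + (0.1667)·(0.1667) + (2.1667)·(2.1667) + (-0.8333)·(-0.8333) + (1.1667)·(1.1667)) / 5 = 14.8333/5 = 2.9667
  Sample standard deviations s_i = √(s[i,i]):
  s(U) = √(5.0667) = 2.2509
  s(V) = √(2.9667) = 1.7224

Step 3 — r_{ij} = s_{ij} / (s_i · s_j):
  r[U,U] = 1 (diagonal).
  r[U,V] = 1.0667 / (2.2509 · 1.7224) = 1.0667 / 3.877 = 0.2751
  r[V,V] = 1 (diagonal).

R is symmetric with unit diagonal. Assembling:

R = [[1, 0.2751],
 [0.2751, 1]]


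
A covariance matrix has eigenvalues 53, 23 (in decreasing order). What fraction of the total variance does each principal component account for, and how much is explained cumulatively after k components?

Step 1 — total variance = trace(Sigma) = Σ λ_i = 53 + 23 = 76.

Step 2 — fraction explained by component i = λ_i / Σ λ:
  PC1: 53/76 = 0.6974
  PC2: 23/76 = 0.3026

Step 3 — cumulative fraction after k components = (λ_1 + ... + λ_k) / Σ λ:
  k = 1: 53/76 = 0.6974
  k = 2: (53 + 23)/76 = 76/76 = 1

Summary (fraction, with percent):

explained: PC1 0.6974 (69.74%), PC2 0.3026 (30.26%);  cumulative: 0.6974, 1


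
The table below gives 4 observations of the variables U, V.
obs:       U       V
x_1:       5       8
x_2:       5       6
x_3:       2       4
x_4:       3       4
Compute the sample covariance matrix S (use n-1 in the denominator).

Step 1 — column means:
  mean(U) = (5 + 5 + 2 + 3) / 4 = 15/4 = 3.75
  mean(V) = (8 + 6 + 4 + 4) / 4 = 22/4 = 5.5

Step 2 — sample covariance S[i,j] = (1/(n-1)) · Σ_k (x_{k,i} - mean_i) · (x_{k,j} - mean_j), with n-1 = 3.
  S[U,U] = ((1.25)·(1.25) + (1.25)·(1.25) + (-1.75)·(-1.75) + (-0.75)·(-0.75)) / 3 = 6.75/3 = 2.25
  S[U,V] = ((1.25)·(2.5) + (1.25)·(0.5) + (-1.75)·(-1.5) + (-0.75)·(-1.5)) / 3 = 7.5/3 = 2.5
  S[V,V] = ((2.5)·(2.5) + (0.5)·(0.5) + (-1.5)·(-1.5) + (-1.5)·(-1.5)) / 3 = 11/3 = 3.6667

S is symmetric (S[j,i] = S[i,j]). Assembling:

S = [[2.25, 2.5],
 [2.5, 3.6667]]


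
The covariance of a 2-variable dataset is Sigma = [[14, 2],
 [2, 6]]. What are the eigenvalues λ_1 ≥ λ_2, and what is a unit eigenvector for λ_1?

Step 1 — characteristic polynomial of 2×2 Sigma:
  det(Sigma - λI) = λ² - trace · λ + det = 0.
  trace = 14 + 6 = 20, det = 14·6 - (2)² = 80.
Step 2 — discriminant:
  Δ = trace² - 4·det = 400 - 320 = 80.
Step 3 — eigenvalues:
  λ = (trace ± √Δ)/2 = (20 ± 8.9443)/2,
  λ_1 = 14.4721,  λ_2 = 5.5279.

Step 4 — unit eigenvector for λ_1: solve (Sigma - λ_1 I)v = 0. First row:
  (14 - 14.4721)·v_x + (2)·v_y = 0, i.e. (-0.4721)·v_x + (2)·v_y = 0,
  so v ∝ (b, λ_1 - a) = (2, 0.4721) = u.
  ||u|| = √((2)² + (0.4721)²) = √(4.2229) ≈ 2.055,
  v_1 = u/||u|| ≈ (0.9732, 0.2298) (||v_1|| = 1).

λ_1 = 14.4721,  λ_2 = 5.5279;  v_1 ≈ (0.9732, 0.2298)


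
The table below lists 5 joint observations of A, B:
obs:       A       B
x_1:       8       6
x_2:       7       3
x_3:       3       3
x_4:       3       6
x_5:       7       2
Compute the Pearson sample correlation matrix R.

Step 1 — column means:
  mean(A) = (8 + 7 + 3 + 3 + 7) / 5 = 28/5 = 5.6
  mean(B) = (6 + 3 + 3 + 6 + 2) / 5 = 20/5 = 4

Step 2 — sample variances and covariances s[i,j] = (1/(n-1)) · Σ_k (x_{k,i} - mean_i) · (x_{k,j} - mean_j), with n-1 = 4:
  s[A,A] = ((2.4)·(2.4) + (1.4)·(1.4) + (-2.6)·(-2.6) + (-2.6)·(-2.6) + (1.4)·(1.4)) / 4 = 23.2/4 = 5.8
  s[A,B] = ((2.4)·(2) + (1.4)·(-1) + (-2.6)·(-1) + (-2.6)·(2) + (1.4)·(-2)) / 4 = -2/4 = -0.5
  s[B,B] = ((2)·(2) + (-1)·(-1) + (-1)·(-1) + (2)·(2) + (-2)·(-2)) / 4 = 14/4 = 3.5
  Sample standard deviations s_i = √(s[i,i]):
  s(A) = √(5.8) = 2.4083
  s(B) = √(3.5) = 1.8708

Step 3 — r_{ij} = s_{ij} / (s_i · s_j):
  r[A,A] = 1 (diagonal).
  r[A,B] = -0.5 / (2.4083 · 1.8708) = -0.5 / 4.5056 = -0.111
  r[B,B] = 1 (diagonal).

R is symmetric with unit diagonal. Assembling:

R = [[1, -0.111],
 [-0.111, 1]]


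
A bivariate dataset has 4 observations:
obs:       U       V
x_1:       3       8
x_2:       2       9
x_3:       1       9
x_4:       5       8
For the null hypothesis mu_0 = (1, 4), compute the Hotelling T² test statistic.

Step 1 — sample mean vector:
  mean(U) = (3 + 2 + 1 + 5) / 4 = 11/4 = 2.75
  mean(V) = (8 + 9 + 9 + 8) / 4 = 34/4 = 8.5
  x̄ = (2.75, 8.5),  deviation x̄ - mu_0 = (2.75, 8.5) - (1, 4) = (1.75, 4.5).

Step 2 — sample covariance matrix, S[i,j] = (1/(n-1)) · Σ_k (x_{k,i} - mean_i) · (x_{k,j} - mean_j), divisor n-1 = 3:
  S[U,U] = ((0.25)·(0.25) + (-0.75)·(-0.75) + (-1.75)·(-1.75) + (2.25)·(2.25)) / 3 = 8.75/3 = 2.9167
  S[U,V] = ((0.25)·(-0.5) + (-0.75)·(0.5) + (-1.75)·(0.5) + (2.25)·(-0.5)) / 3 = -2.5/3 = -0.8333
  S[V,V] = ((-0.5)·(-0.5) + (0.5)·(0.5) + (0.5)·(0.5) + (-0.5)·(-0.5)) / 3 = 1/3 = 0.3333
  S = [[2.9167, -0.8333],
 [-0.8333, 0.3333]].

Step 3 — invert S. det(S) = 2.9167·0.3333 - (-0.8333)² = 0.2778.
  S^{-1} = (1/det) · [[d, -b], [-b, a]] = [[1.2, 3],
 [3, 10.5]].

Step 4 — quadratic form (x̄ - mu_0)^T · S^{-1} · (x̄ - mu_0):
  S^{-1} · (x̄ - mu_0) = (15.6, 52.5),
  (x̄ - mu_0)^T · [...] = (1.75)·(15.6) + (4.5)·(52.5) = 263.55.

Step 5 — scale by n: T² = 4 · 263.55 = 1054.2.

T² ≈ 1054.2


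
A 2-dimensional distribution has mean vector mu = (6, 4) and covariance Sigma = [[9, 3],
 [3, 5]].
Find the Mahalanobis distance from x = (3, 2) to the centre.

Step 1 — centre the observation: (x - mu) = (-3, -2).

Step 2 — invert Sigma. det(Sigma) = 9·5 - (3)² = 36.
  Sigma^{-1} = (1/det) · [[d, -b], [-b, a]] = [[0.1389, -0.0833],
 [-0.0833, 0.25]].

Step 3 — form the quadratic (x - mu)^T · Sigma^{-1} · (x - mu):
  Sigma^{-1} · (x - mu) = (-0.25, -0.25).
  (x - mu)^T · [Sigma^{-1} · (x - mu)] = (-3)·(-0.25) + (-2)·(-0.25) = 1.25.

Step 4 — take square root: d = √(1.25) ≈ 1.118.

d(x, mu) = √(1.25) ≈ 1.118


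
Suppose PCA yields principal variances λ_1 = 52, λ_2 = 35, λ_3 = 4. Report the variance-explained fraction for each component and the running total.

Step 1 — total variance = trace(Sigma) = Σ λ_i = 52 + 35 + 4 = 91.

Step 2 — fraction explained by component i = λ_i / Σ λ:
  PC1: 52/91 = 0.5714
  PC2: 35/91 = 0.3846
  PC3: 4/91 = 0.044

Step 3 — cumulative fraction after k components = (λ_1 + ... + λ_k) / Σ λ:
  k = 1: 52/91 = 0.5714
  k = 2: (52 + 35)/91 = 87/91 = 0.956
  k = 3: (52 + 35 + 4)/91 = 91/91 = 1

Summary (fraction, with percent):

explained: PC1 0.5714 (57.14%), PC2 0.3846 (38.46%), PC3 0.044 (4.4%);  cumulative: 0.5714, 0.956, 1


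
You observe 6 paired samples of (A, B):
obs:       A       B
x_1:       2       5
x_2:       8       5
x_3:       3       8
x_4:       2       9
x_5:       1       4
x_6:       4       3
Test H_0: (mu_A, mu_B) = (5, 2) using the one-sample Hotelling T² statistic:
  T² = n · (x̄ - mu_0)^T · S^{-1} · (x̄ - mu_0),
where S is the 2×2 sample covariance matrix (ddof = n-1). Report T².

Step 1 — sample mean vector:
  mean(A) = (2 + 8 + 3 + 2 + 1 + 4) / 6 = 20/6 = 3.3333
  mean(B) = (5 + 5 + 8 + 9 + 4 + 3) / 6 = 34/6 = 5.6667
  x̄ = (3.3333, 5.6667),  deviation x̄ - mu_0 = (3.3333, 5.6667) - (5, 2) = (-1.6667, 3.6667).

Step 2 — sample covariance matrix, S[i,j] = (1/(n-1)) · Σ_k (x_{k,i} - mean_i) · (x_{k,j} - mean_j), divisor n-1 = 5:
  S[A,A] = ((-1.3333)·(-1.3333) + (4.6667)·(4.6667) + (-0.3333)·(-0.3333) + (-1.3333)·(-1.3333) + (-2.3333)·(-2.3333) + (0.6667)·(0.6667)) / 5 = 31.3333/5 = 6.2667
  S[A,B] = ((-1.3333)·(-0.6667) + (4.6667)·(-0.6667) + (-0.3333)·(2.3333) + (-1.3333)·(3.3333) + (-2.3333)·(-1.6667) + (0.6667)·(-2.6667)) / 5 = -5.3333/5 = -1.0667
  S[B,B] = ((-0.6667)·(-0.6667) + (-0.6667)·(-0.6667) + (2.3333)·(2.3333) + (3.3333)·(3.3333) + (-1.6667)·(-1.6667) + (-2.6667)·(-2.6667)) / 5 = 27.3333/5 = 5.4667
  S = [[6.2667, -1.0667],
 [-1.0667, 5.4667]].

Step 3 — invert S. det(S) = 6.2667·5.4667 - (-1.0667)² = 33.12.
  S^{-1} = (1/det) · [[d, -b], [-b, a]] = [[0.1651, 0.0322],
 [0.0322, 0.1892]].

Step 4 — quadratic form (x̄ - mu_0)^T · S^{-1} · (x̄ - mu_0):
  S^{-1} · (x̄ - mu_0) = (-0.157, 0.6401),
  (x̄ - mu_0)^T · [...] = (-1.6667)·(-0.157) + (3.6667)·(0.6401) = 2.6087.

Step 5 — scale by n: T² = 6 · 2.6087 = 15.6522.

T² ≈ 15.6522


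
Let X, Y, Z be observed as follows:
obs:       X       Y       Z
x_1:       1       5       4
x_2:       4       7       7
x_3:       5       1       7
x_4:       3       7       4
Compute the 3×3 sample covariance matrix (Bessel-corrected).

Step 1 — column means:
  mean(X) = (1 + 4 + 5 + 3) / 4 = 13/4 = 3.25
  mean(Y) = (5 + 7 + 1 + 7) / 4 = 20/4 = 5
  mean(Z) = (4 + 7 + 7 + 4) / 4 = 22/4 = 5.5

Step 2 — sample covariance S[i,j] = (1/(n-1)) · Σ_k (x_{k,i} - mean_i) · (x_{k,j} - mean_j), with n-1 = 3.
  S[X,X] = ((-2.25)·(-2.25) + (0.75)·(0.75) + (1.75)·(1.75) + (-0.25)·(-0.25)) / 3 = 8.75/3 = 2.9167
  S[X,Y] = ((-2.25)·(0) + (0.75)·(2) + (1.75)·(-4) + (-0.25)·(2)) / 3 = -6/3 = -2
  S[X,Z] = ((-2.25)·(-1.5) + (0.75)·(1.5) + (1.75)·(1.5) + (-0.25)·(-1.5)) / 3 = 7.5/3 = 2.5
  S[Y,Y] = ((0)·(0) + (2)·(2) + (-4)·(-4) + (2)·(2)) / 3 = 24/3 = 8
  S[Y,Z] = ((0)·(-1.5) + (2)·(1.5) + (-4)·(1.5) + (2)·(-1.5)) / 3 = -6/3 = -2
  S[Z,Z] = ((-1.5)·(-1.5) + (1.5)·(1.5) + (1.5)·(1.5) + (-1.5)·(-1.5)) / 3 = 9/3 = 3

S is symmetric (S[j,i] = S[i,j]). Assembling:

S = [[2.9167, -2, 2.5],
 [-2, 8, -2],
 [2.5, -2, 3]]


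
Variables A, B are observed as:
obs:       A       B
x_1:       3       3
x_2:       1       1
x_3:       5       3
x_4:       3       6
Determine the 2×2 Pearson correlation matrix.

Step 1 — column means:
  mean(A) = (3 + 1 + 5 + 3) / 4 = 12/4 = 3
  mean(B) = (3 + 1 + 3 + 6) / 4 = 13/4 = 3.25

Step 2 — sample variances and covariances s[i,j] = (1/(n-1)) · Σ_k (x_{k,i} - mean_i) · (x_{k,j} - mean_j), with n-1 = 3:
  s[A,A] = ((0)·(0) + (-2)·(-2) + (2)·(2) + (0)·(0)) / 3 = 8/3 = 2.6667
  s[A,B] = ((0)·(-0.25) + (-2)·(-2.25) + (2)·(-0.25) + (0)·(2.75)) / 3 = 4/3 = 1.3333
  s[B,B] = ((-0.25)·(-0.25) + (-2.25)·(-2.25) + (-0.25)·(-0.25) + (2.75)·(2.75)) / 3 = 12.75/3 = 4.25
  Sample standard deviations s_i = √(s[i,i]):
  s(A) = √(2.6667) = 1.633
  s(B) = √(4.25) = 2.0616

Step 3 — r_{ij} = s_{ij} / (s_i · s_j):
  r[A,A] = 1 (diagonal).
  r[A,B] = 1.3333 / (1.633 · 2.0616) = 1.3333 / 3.3665 = 0.3961
  r[B,B] = 1 (diagonal).

R is symmetric with unit diagonal. Assembling:

R = [[1, 0.3961],
 [0.3961, 1]]
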